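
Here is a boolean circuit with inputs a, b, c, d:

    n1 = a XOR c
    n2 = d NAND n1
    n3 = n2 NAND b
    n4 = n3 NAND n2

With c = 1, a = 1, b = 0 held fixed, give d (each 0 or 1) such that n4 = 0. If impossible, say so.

n4 = n3 NAND n2 must be 0, so both n3 = 1 and n2 = 1.
Check with c = 1, a = 1, b = 0 and d=0:
n1 = a XOR c = 1 XOR 1 = 0
n2 = d NAND n1 = 0 NAND 0 = 1
n3 = n2 NAND b = 1 NAND 0 = 1
n4 = n3 NAND n2 = 1 NAND 1 = 0
So n4 = 0.

d=0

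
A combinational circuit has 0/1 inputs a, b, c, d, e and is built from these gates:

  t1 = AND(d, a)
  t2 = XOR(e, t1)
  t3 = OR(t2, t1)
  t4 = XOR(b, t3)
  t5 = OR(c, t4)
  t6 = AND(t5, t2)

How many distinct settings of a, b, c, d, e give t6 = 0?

t6 = AND(t5, t2) must be 0, so at least one of t5, t2 is 0.
Enumerating the 32 input combinations, 20 give t6 = 0 and 12 give t6 = 1.

20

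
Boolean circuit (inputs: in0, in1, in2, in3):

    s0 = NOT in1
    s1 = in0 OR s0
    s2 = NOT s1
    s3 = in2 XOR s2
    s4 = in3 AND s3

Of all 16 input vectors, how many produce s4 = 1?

4

s4 = in3 AND s3 must be 1, so both in3 = 1 and s3 = 1.
s3 = in2 XOR s2 must be 1, so in2 and s2 differ.
Enumerating the 16 input combinations, 4 give s4 = 1 and 12 give s4 = 0.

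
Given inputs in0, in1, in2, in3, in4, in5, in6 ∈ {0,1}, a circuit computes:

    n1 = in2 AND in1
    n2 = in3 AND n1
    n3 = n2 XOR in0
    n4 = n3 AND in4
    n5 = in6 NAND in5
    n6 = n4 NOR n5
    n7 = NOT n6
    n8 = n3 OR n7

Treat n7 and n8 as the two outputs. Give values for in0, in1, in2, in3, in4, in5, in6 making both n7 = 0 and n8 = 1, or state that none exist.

in0=1 in1=0 in2=0 in3=1 in4=0 in5=1 in6=1

Check with in0=1 in1=0 in2=0 in3=1 in4=0 in5=1 in6=1:
n1 = in2 AND in1 = 0 AND 0 = 0
n2 = in3 AND n1 = 1 AND 0 = 0
n3 = n2 XOR in0 = 0 XOR 1 = 1
n4 = n3 AND in4 = 1 AND 0 = 0
n5 = in6 NAND in5 = 1 NAND 1 = 0
n6 = n4 NOR n5 = 0 NOR 0 = 1
n7 = NOT n6 = NOT 1 = 0
n8 = n3 OR n7 = 1 OR 0 = 1
So n7 = 0 and n8 = 1.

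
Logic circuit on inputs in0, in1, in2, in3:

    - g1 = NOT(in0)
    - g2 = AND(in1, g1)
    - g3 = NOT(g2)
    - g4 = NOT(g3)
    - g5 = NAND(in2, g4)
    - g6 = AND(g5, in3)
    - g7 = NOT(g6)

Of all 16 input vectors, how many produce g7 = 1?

9

g7 = NOT(g6) must be 1, so g6 = 0.
g6 = AND(g5, in3) must be 0, so at least one of g5, in3 is 0.
Enumerating the 16 input combinations, 9 give g7 = 1 and 7 give g7 = 0.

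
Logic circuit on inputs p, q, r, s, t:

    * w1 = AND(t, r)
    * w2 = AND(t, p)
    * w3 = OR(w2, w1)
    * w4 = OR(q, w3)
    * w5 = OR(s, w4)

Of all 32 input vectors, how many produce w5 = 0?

w5 = OR(s, w4) must be 0, so both s = 0 and w4 = 0.
w4 = OR(q, w3) must be 0, so both q = 0 and w3 = 0.
w3 = OR(w2, w1) must be 0, so both w2 = 0 and w1 = 0.
Enumerating the 32 input combinations, 5 give w5 = 0 and 27 give w5 = 1.

5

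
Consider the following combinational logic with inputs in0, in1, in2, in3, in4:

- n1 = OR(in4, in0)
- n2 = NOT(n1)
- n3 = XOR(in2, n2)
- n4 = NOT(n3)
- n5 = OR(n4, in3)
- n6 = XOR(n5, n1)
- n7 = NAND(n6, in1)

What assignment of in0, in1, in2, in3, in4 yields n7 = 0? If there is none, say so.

n7 = NAND(n6, in1) must be 0, so both n6 = 1 and in1 = 1.
Check with in0=1 in1=1 in2=1 in3=0 in4=0:
n1 = OR(in4, in0) = OR(0, 1) = 1
n2 = NOT(n1) = NOT 1 = 0
n3 = XOR(in2, n2) = XOR(1, 0) = 1
n4 = NOT(n3) = NOT 1 = 0
n5 = OR(n4, in3) = OR(0, 0) = 0
n6 = XOR(n5, n1) = XOR(0, 1) = 1
n7 = NAND(n6, in1) = NAND(1, 1) = 0
So n7 = 0 as required.

in0=1 in1=1 in2=1 in3=0 in4=0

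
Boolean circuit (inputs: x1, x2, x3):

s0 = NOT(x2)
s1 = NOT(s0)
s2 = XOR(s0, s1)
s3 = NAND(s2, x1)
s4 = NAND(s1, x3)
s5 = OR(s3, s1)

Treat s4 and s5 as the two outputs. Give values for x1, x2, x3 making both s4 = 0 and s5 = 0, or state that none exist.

no solution exists

Across all 8 input combinations, none give both s4 = 0 and s5 = 0.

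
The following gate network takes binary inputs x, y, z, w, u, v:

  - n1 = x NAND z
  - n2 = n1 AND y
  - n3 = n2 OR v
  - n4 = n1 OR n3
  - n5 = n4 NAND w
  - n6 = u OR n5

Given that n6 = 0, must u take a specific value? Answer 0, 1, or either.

0

n6 = u OR n5 must be 0, so both u = 0 and n5 = 0.
Every assignment with n6 = 0 has u = 0; there are 14 such assignment(s).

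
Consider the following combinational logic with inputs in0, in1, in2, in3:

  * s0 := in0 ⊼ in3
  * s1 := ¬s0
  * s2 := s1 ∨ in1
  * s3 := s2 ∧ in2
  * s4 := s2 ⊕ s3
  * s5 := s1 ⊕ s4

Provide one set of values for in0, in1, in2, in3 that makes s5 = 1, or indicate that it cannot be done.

in0=0, in1=1, in2=0, in3=0

Check with in0=0, in1=1, in2=0, in3=0:
s0 = in0 ⊼ in3 = 0 ⊼ 0 = 1
s1 = ¬s0 = ¬1 = 0
s2 = s1 ∨ in1 = 0 ∨ 1 = 1
s3 = s2 ∧ in2 = 1 ∧ 0 = 0
s4 = s2 ⊕ s3 = 1 ⊕ 0 = 1
s5 = s1 ⊕ s4 = 0 ⊕ 1 = 1
So s5 = 1 as required.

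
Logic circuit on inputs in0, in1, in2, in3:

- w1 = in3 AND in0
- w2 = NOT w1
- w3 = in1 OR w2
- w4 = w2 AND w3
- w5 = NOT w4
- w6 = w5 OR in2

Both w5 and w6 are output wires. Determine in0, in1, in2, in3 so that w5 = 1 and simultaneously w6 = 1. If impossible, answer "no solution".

in0=1, in1=1, in2=0, in3=1

Check with in0=1, in1=1, in2=0, in3=1:
w1 = in3 AND in0 = 1 AND 1 = 1
w2 = NOT w1 = NOT 1 = 0
w3 = in1 OR w2 = 1 OR 0 = 1
w4 = w2 AND w3 = 0 AND 1 = 0
w5 = NOT w4 = NOT 0 = 1
w6 = w5 OR in2 = 1 OR 0 = 1
So w5 = 1 and w6 = 1.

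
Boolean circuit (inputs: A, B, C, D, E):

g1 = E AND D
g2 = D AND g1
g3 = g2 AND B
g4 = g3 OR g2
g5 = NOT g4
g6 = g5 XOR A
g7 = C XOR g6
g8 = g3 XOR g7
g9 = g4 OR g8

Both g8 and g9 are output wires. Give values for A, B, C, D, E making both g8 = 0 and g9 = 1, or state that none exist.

A=0 B=0 C=0 D=1 E=1

Check with A=0 B=0 C=0 D=1 E=1:
g1 = E AND D = 1 AND 1 = 1
g2 = D AND g1 = 1 AND 1 = 1
g3 = g2 AND B = 1 AND 0 = 0
g4 = g3 OR g2 = 0 OR 1 = 1
g5 = NOT g4 = NOT 1 = 0
g6 = g5 XOR A = 0 XOR 0 = 0
g7 = C XOR g6 = 0 XOR 0 = 0
g8 = g3 XOR g7 = 0 XOR 0 = 0
g9 = g4 OR g8 = 1 OR 0 = 1
So g8 = 0 and g9 = 1.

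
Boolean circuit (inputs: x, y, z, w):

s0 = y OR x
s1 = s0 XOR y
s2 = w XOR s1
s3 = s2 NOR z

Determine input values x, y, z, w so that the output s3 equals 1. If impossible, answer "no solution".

s3 = s2 NOR z must be 1, so both s2 = 0 and z = 0.
s2 = w XOR s1 must be 0, so w and s1 are equal.
Check with x=1 y=1 z=0 w=0:
s0 = y OR x = 1 OR 1 = 1
s1 = s0 XOR y = 1 XOR 1 = 0
s2 = w XOR s1 = 0 XOR 0 = 0
s3 = s2 NOR z = 0 NOR 0 = 1
So s3 = 1 as required.

x=1 y=1 z=0 w=0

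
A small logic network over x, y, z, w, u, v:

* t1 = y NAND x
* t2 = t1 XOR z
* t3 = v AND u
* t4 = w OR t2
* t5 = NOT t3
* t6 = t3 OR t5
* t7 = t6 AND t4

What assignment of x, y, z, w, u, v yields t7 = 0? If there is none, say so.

x=0, y=0, z=1, w=0, u=1, v=1

t7 = t6 AND t4 must be 0, so at least one of t6, t4 is 0.
Check with x=0, y=0, z=1, w=0, u=1, v=1:
t1 = y NAND x = 0 NAND 0 = 1
t2 = t1 XOR z = 1 XOR 1 = 0
t3 = v AND u = 1 AND 1 = 1
t4 = w OR t2 = 0 OR 0 = 0
t5 = NOT t3 = NOT 1 = 0
t6 = t3 OR t5 = 1 OR 0 = 1
t7 = t6 AND t4 = 1 AND 0 = 0
So t7 = 0 as required.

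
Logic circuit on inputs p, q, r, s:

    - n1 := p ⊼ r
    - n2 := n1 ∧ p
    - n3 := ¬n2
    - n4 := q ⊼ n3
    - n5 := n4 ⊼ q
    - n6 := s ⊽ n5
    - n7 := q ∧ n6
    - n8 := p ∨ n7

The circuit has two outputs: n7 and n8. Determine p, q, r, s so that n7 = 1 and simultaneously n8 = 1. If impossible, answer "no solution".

p=1, q=1, r=0, s=0

Check with p=1, q=1, r=0, s=0:
n1 = p ⊼ r = 1 ⊼ 0 = 1
n2 = n1 ∧ p = 1 ∧ 1 = 1
n3 = ¬n2 = ¬1 = 0
n4 = q ⊼ n3 = 1 ⊼ 0 = 1
n5 = n4 ⊼ q = 1 ⊼ 1 = 0
n6 = s ⊽ n5 = 0 ⊽ 0 = 1
n7 = q ∧ n6 = 1 ∧ 1 = 1
n8 = p ∨ n7 = 1 ∨ 1 = 1
So n7 = 1 and n8 = 1.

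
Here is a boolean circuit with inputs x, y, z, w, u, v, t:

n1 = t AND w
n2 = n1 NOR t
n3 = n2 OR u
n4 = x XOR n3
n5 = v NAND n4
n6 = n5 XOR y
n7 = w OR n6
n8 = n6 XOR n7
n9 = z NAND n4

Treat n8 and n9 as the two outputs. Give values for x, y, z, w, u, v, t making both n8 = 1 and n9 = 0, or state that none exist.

x=0, y=1, z=1, w=1, u=1, v=0, t=1

Check with x=0, y=1, z=1, w=1, u=1, v=0, t=1:
n1 = t AND w = 1 AND 1 = 1
n2 = n1 NOR t = 1 NOR 1 = 0
n3 = n2 OR u = 0 OR 1 = 1
n4 = x XOR n3 = 0 XOR 1 = 1
n5 = v NAND n4 = 0 NAND 1 = 1
n6 = n5 XOR y = 1 XOR 1 = 0
n7 = w OR n6 = 1 OR 0 = 1
n8 = n6 XOR n7 = 0 XOR 1 = 1
n9 = z NAND n4 = 1 NAND 1 = 0
So n8 = 1 and n9 = 0.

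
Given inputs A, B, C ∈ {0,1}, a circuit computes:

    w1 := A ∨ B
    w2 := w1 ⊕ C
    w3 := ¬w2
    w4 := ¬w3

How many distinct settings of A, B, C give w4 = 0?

4

w4 = ¬w3 must be 0, so w3 = 1.
w3 = ¬w2 must be 1, so w2 = 0.
Satisfying assignments:
  A=0, B=0, C=0
  A=0, B=1, C=1
  A=1, B=0, C=1
  A=1, B=1, C=1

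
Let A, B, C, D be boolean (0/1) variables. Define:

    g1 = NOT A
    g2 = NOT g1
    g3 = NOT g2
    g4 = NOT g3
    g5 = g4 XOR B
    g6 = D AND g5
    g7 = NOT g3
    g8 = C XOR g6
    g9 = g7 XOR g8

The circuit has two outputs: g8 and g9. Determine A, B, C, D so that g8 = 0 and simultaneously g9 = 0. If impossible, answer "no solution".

Check with A=0 B=0 C=0 D=1:
g1 = NOT A = NOT 0 = 1
g2 = NOT g1 = NOT 1 = 0
g3 = NOT g2 = NOT 0 = 1
g4 = NOT g3 = NOT 1 = 0
g5 = g4 XOR B = 0 XOR 0 = 0
g6 = D AND g5 = 1 AND 0 = 0
g7 = NOT g3 = NOT 1 = 0
g8 = C XOR g6 = 0 XOR 0 = 0
g9 = g7 XOR g8 = 0 XOR 0 = 0
So g8 = 0 and g9 = 0.

A=0 B=0 C=0 D=1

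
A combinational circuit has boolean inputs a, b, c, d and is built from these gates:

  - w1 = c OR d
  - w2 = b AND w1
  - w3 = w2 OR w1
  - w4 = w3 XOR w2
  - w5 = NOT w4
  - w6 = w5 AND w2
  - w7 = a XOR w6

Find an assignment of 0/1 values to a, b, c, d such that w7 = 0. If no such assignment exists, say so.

w7 = a XOR w6 must be 0, so a and w6 are equal.
Check with a=0, b=0, c=1, d=1:
w1 = c OR d = 1 OR 1 = 1
w2 = b AND w1 = 0 AND 1 = 0
w3 = w2 OR w1 = 0 OR 1 = 1
w4 = w3 XOR w2 = 1 XOR 0 = 1
w5 = NOT w4 = NOT 1 = 0
w6 = w5 AND w2 = 0 AND 0 = 0
w7 = a XOR w6 = 0 XOR 0 = 0
So w7 = 0 as required.

a=0, b=0, c=1, d=1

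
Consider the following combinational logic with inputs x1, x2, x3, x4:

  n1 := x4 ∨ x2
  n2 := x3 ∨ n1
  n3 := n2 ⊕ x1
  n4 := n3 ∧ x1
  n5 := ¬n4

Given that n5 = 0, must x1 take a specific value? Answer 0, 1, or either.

n5 = ¬n4 must be 0, so n4 = 1.
Every assignment with n5 = 0 has x1 = 1; there are 1 such assignment(s).
  x1=1, x2=0, x3=0, x4=0

1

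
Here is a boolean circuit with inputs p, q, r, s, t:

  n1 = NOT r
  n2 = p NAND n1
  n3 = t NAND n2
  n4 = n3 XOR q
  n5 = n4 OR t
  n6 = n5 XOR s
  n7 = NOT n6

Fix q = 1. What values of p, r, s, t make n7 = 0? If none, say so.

p=1, r=1, s=0, t=1

n7 = NOT n6 must be 0, so n6 = 1.
Check with q = 1 and p=1, r=1, s=0, t=1:
n1 = NOT r = NOT 1 = 0
n2 = p NAND n1 = 1 NAND 0 = 1
n3 = t NAND n2 = 1 NAND 1 = 0
n4 = n3 XOR q = 0 XOR 1 = 1
n5 = n4 OR t = 1 OR 1 = 1
n6 = n5 XOR s = 1 XOR 0 = 1
n7 = NOT n6 = NOT 1 = 0
So n7 = 0.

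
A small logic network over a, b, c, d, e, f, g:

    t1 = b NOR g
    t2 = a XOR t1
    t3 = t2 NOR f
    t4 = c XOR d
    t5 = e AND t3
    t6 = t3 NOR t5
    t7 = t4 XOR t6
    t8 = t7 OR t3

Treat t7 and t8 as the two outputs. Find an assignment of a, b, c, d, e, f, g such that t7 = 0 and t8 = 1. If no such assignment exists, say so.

Check with a=0, b=1, c=1, d=1, e=1, f=0, g=1:
t1 = b NOR g = 1 NOR 1 = 0
t2 = a XOR t1 = 0 XOR 0 = 0
t3 = t2 NOR f = 0 NOR 0 = 1
t4 = c XOR d = 1 XOR 1 = 0
t5 = e AND t3 = 1 AND 1 = 1
t6 = t3 NOR t5 = 1 NOR 1 = 0
t7 = t4 XOR t6 = 0 XOR 0 = 0
t8 = t7 OR t3 = 0 OR 1 = 1
So t7 = 0 and t8 = 1.

a=0, b=1, c=1, d=1, e=1, f=0, g=1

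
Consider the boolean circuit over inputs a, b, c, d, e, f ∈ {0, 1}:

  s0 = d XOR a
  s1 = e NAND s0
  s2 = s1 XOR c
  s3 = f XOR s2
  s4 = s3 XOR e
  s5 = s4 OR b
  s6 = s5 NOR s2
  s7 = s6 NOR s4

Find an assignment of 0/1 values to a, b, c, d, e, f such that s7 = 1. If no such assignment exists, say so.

a=0, b=1, c=0, d=0, e=1, f=0

s7 = s6 NOR s4 must be 1, so both s6 = 0 and s4 = 0.
s6 = s5 NOR s2 must be 0, so at least one of s5, s2 is 1.
s4 = s3 XOR e must be 0, so s3 and e are equal.
Check with a=0, b=1, c=0, d=0, e=1, f=0:
s0 = d XOR a = 0 XOR 0 = 0
s1 = e NAND s0 = 1 NAND 0 = 1
s2 = s1 XOR c = 1 XOR 0 = 1
s3 = f XOR s2 = 0 XOR 1 = 1
s4 = s3 XOR e = 1 XOR 1 = 0
s5 = s4 OR b = 0 OR 1 = 1
s6 = s5 NOR s2 = 1 NOR 1 = 0
s7 = s6 NOR s4 = 0 NOR 0 = 1
So s7 = 1 as required.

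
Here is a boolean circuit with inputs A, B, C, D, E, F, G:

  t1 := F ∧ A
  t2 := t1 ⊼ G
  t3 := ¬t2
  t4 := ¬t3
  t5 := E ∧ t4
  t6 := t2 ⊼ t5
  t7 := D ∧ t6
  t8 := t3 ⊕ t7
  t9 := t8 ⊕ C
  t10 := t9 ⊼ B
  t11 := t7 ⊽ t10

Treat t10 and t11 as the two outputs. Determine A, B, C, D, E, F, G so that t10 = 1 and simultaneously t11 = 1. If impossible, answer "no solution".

no solution exists

Across all 128 input combinations, none give both t10 = 1 and t11 = 1.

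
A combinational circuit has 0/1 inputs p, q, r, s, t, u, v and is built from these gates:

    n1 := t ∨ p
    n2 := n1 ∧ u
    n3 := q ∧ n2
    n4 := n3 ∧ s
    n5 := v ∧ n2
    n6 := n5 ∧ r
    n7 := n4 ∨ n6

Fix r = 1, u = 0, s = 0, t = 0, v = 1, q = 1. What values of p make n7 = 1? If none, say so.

no solution exists

With r = 1, u = 0, s = 0, t = 0, v = 1, q = 1 fixed, none of the 2 settings of p give n7 = 1.
For example, with p=1:
n1 = t ∨ p = 0 ∨ 1 = 1
n2 = n1 ∧ u = 1 ∧ 0 = 0
n3 = q ∧ n2 = 1 ∧ 0 = 0
n4 = n3 ∧ s = 0 ∧ 0 = 0
n5 = v ∧ n2 = 1 ∧ 0 = 0
n6 = n5 ∧ r = 0 ∧ 1 = 0
n7 = n4 ∨ n6 = 0 ∨ 0 = 0
giving n7 = 0 ≠ 1.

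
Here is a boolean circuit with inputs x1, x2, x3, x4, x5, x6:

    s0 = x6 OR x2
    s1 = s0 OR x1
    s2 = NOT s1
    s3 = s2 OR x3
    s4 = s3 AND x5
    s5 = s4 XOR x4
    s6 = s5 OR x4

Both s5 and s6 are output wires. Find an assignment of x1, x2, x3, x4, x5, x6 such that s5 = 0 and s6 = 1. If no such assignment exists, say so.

x1=1, x2=1, x3=1, x4=1, x5=1, x6=1

Check with x1=1, x2=1, x3=1, x4=1, x5=1, x6=1:
s0 = x6 OR x2 = 1 OR 1 = 1
s1 = s0 OR x1 = 1 OR 1 = 1
s2 = NOT s1 = NOT 1 = 0
s3 = s2 OR x3 = 0 OR 1 = 1
s4 = s3 AND x5 = 1 AND 1 = 1
s5 = s4 XOR x4 = 1 XOR 1 = 0
s6 = s5 OR x4 = 0 OR 1 = 1
So s5 = 0 and s6 = 1.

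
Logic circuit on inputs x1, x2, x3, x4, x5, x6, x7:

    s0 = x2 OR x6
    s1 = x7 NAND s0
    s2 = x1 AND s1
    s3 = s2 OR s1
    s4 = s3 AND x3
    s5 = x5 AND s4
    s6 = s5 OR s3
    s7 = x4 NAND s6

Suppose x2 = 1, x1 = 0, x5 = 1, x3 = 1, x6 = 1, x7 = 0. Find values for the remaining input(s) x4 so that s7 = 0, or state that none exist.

s7 = x4 NAND s6 must be 0, so both x4 = 1 and s6 = 1.
Check with x2 = 1, x1 = 0, x5 = 1, x3 = 1, x6 = 1, x7 = 0 and x4=1:
s0 = x2 OR x6 = 1 OR 1 = 1
s1 = x7 NAND s0 = 0 NAND 1 = 1
s2 = x1 AND s1 = 0 AND 1 = 0
s3 = s2 OR s1 = 0 OR 1 = 1
s4 = s3 AND x3 = 1 AND 1 = 1
s5 = x5 AND s4 = 1 AND 1 = 1
s6 = s5 OR s3 = 1 OR 1 = 1
s7 = x4 NAND s6 = 1 NAND 1 = 0
So s7 = 0.

x4=1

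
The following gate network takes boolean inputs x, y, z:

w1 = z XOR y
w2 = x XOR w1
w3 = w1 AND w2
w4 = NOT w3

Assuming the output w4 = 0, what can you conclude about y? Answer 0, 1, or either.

Both values of y occur among assignments with w4 = 0:
  y=0: x=0, y=0, z=1
  y=1: x=0, y=1, z=0

either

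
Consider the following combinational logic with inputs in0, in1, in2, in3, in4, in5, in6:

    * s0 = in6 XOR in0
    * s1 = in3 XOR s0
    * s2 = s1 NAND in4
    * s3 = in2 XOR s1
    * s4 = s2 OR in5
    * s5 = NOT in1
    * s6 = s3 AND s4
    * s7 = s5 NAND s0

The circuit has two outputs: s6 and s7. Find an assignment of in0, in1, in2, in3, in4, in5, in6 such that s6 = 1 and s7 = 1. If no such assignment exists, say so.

Check with in0=1, in1=1, in2=1, in3=1, in4=1, in5=1, in6=0:
s0 = in6 XOR in0 = 0 XOR 1 = 1
s1 = in3 XOR s0 = 1 XOR 1 = 0
s2 = s1 NAND in4 = 0 NAND 1 = 1
s3 = in2 XOR s1 = 1 XOR 0 = 1
s4 = s2 OR in5 = 1 OR 1 = 1
s5 = NOT in1 = NOT 1 = 0
s6 = s3 AND s4 = 1 AND 1 = 1
s7 = s5 NAND s0 = 0 NAND 1 = 1
So s6 = 1 and s7 = 1.

in0=1, in1=1, in2=1, in3=1, in4=1, in5=1, in6=0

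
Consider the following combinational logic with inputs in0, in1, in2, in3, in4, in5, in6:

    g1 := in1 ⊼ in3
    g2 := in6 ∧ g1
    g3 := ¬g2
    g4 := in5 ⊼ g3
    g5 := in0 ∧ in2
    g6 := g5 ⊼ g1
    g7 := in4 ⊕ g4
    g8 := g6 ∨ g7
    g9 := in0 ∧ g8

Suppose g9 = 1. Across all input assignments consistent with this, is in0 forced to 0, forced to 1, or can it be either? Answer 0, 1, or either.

1

g9 = in0 ∧ g8 must be 1, so both in0 = 1 and g8 = 1.
g8 = g6 ∨ g7 must be 1, so at least one of g6, g7 is 1.
Every assignment with g9 = 1 has in0 = 1; there are 52 such assignment(s).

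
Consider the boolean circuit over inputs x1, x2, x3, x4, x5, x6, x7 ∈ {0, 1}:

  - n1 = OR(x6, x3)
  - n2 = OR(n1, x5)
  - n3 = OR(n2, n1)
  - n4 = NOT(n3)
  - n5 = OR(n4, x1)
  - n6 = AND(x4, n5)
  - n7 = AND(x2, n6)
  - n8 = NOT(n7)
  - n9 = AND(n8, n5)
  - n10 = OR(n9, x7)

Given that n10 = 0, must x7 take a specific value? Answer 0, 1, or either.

n10 = OR(n9, x7) must be 0, so both n9 = 0 and x7 = 0.
Every assignment with n10 = 0 has x7 = 0; there are 37 such assignment(s).

0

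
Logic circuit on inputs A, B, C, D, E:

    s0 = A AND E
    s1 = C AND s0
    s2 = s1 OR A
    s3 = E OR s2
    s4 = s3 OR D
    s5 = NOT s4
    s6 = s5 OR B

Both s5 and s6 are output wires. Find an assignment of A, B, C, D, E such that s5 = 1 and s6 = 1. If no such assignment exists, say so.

Check with A=0, B=1, C=0, D=0, E=0:
s0 = A AND E = 0 AND 0 = 0
s1 = C AND s0 = 0 AND 0 = 0
s2 = s1 OR A = 0 OR 0 = 0
s3 = E OR s2 = 0 OR 0 = 0
s4 = s3 OR D = 0 OR 0 = 0
s5 = NOT s4 = NOT 0 = 1
s6 = s5 OR B = 1 OR 1 = 1
So s5 = 1 and s6 = 1.

A=0, B=1, C=0, D=0, E=0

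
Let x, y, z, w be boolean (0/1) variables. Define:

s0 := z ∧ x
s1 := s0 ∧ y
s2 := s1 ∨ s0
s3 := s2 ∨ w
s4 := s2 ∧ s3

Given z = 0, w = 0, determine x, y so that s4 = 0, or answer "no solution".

x=0 y=1

Check with z = 0, w = 0 and x=0, y=1:
s0 = z ∧ x = 0 ∧ 0 = 0
s1 = s0 ∧ y = 0 ∧ 1 = 0
s2 = s1 ∨ s0 = 0 ∨ 0 = 0
s3 = s2 ∨ w = 0 ∨ 0 = 0
s4 = s2 ∧ s3 = 0 ∧ 0 = 0
So s4 = 0.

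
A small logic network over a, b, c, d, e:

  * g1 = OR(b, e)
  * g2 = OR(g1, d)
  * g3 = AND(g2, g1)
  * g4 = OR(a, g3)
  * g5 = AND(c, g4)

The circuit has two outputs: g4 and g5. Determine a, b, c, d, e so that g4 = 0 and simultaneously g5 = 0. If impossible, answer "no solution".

a=0 b=0 c=1 d=0 e=0

Check with a=0 b=0 c=1 d=0 e=0:
g1 = OR(b, e) = OR(0, 0) = 0
g2 = OR(g1, d) = OR(0, 0) = 0
g3 = AND(g2, g1) = AND(0, 0) = 0
g4 = OR(a, g3) = OR(0, 0) = 0
g5 = AND(c, g4) = AND(1, 0) = 0
So g4 = 0 and g5 = 0.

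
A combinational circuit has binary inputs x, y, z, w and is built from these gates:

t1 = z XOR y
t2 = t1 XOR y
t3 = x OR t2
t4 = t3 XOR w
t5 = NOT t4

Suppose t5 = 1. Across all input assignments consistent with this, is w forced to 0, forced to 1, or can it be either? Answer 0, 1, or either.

Both values of w occur among assignments with t5 = 1:
  w=0: x=0, y=0, z=0, w=0
  w=1: x=0, y=0, z=1, w=1

either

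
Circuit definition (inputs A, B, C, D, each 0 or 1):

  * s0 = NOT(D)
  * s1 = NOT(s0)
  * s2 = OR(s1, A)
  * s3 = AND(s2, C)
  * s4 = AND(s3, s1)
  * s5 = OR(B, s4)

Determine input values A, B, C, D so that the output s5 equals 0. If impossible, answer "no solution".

s5 = OR(B, s4) must be 0, so both B = 0 and s4 = 0.
Check with A=1, B=0, C=1, D=0:
s0 = NOT(D) = NOT 0 = 1
s1 = NOT(s0) = NOT 1 = 0
s2 = OR(s1, A) = OR(0, 1) = 1
s3 = AND(s2, C) = AND(1, 1) = 1
s4 = AND(s3, s1) = AND(1, 0) = 0
s5 = OR(B, s4) = OR(0, 0) = 0
So s5 = 0 as required.

A=1, B=0, C=1, D=0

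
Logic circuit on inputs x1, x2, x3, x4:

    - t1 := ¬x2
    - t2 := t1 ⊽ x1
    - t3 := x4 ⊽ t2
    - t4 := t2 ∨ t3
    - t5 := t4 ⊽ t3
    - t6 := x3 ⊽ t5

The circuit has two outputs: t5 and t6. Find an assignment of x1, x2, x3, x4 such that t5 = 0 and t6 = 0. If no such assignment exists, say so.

Check with x1=0, x2=1, x3=1, x4=1:
t1 = ¬x2 = ¬1 = 0
t2 = t1 ⊽ x1 = 0 ⊽ 0 = 1
t3 = x4 ⊽ t2 = 1 ⊽ 1 = 0
t4 = t2 ∨ t3 = 1 ∨ 0 = 1
t5 = t4 ⊽ t3 = 1 ⊽ 0 = 0
t6 = x3 ⊽ t5 = 1 ⊽ 0 = 0
So t5 = 0 and t6 = 0.

x1=0, x2=1, x3=1, x4=1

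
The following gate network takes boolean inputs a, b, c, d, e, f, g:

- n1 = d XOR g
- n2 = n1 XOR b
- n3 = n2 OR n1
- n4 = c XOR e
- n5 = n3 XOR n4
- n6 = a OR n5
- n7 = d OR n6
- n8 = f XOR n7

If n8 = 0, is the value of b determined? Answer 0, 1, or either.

Both values of b occur among assignments with n8 = 0:
  b=0: a=0, b=0, c=0, d=0, e=0, f=0, g=0
  b=1: a=0, b=1, c=0, d=0, e=0, f=1, g=0

either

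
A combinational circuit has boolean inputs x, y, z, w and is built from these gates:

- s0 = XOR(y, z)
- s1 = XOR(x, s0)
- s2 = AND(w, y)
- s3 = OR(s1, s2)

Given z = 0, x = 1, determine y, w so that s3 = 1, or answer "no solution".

y=0, w=0

s3 = OR(s1, s2) must be 1, so at least one of s1, s2 is 1.
Check with z = 0, x = 1 and y=0, w=0:
s0 = XOR(y, z) = XOR(0, 0) = 0
s1 = XOR(x, s0) = XOR(1, 0) = 1
s2 = AND(w, y) = AND(0, 0) = 0
s3 = OR(s1, s2) = OR(1, 0) = 1
So s3 = 1.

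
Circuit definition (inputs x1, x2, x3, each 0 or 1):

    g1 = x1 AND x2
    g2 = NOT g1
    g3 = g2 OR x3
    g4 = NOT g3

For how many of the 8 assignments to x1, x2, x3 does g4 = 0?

g4 = NOT g3 must be 0, so g3 = 1.
g3 = g2 OR x3 must be 1, so at least one of g2, x3 is 1.
Enumerating the 8 input combinations, 7 give g4 = 0 and 1 give g4 = 1.

7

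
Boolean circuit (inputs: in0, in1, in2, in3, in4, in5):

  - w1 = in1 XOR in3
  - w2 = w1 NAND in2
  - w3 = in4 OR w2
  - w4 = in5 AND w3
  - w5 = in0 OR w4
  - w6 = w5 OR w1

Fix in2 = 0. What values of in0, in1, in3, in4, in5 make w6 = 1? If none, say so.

in0=1, in1=0, in3=1, in4=1, in5=1

w6 = w5 OR w1 must be 1, so at least one of w5, w1 is 1.
Check with in2 = 0 and in0=1, in1=0, in3=1, in4=1, in5=1:
w1 = in1 XOR in3 = 0 XOR 1 = 1
w2 = w1 NAND in2 = 1 NAND 0 = 1
w3 = in4 OR w2 = 1 OR 1 = 1
w4 = in5 AND w3 = 1 AND 1 = 1
w5 = in0 OR w4 = 1 OR 1 = 1
w6 = w5 OR w1 = 1 OR 1 = 1
So w6 = 1.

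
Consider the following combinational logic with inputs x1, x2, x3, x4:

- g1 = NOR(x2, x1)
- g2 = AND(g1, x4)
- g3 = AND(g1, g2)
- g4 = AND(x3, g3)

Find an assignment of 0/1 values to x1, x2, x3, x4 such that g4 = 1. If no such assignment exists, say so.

x1=0, x2=0, x3=1, x4=1

g4 = AND(x3, g3) must be 1, so both x3 = 1 and g3 = 1.
g3 = AND(g1, g2) must be 1, so both g1 = 1 and g2 = 1.
Check with x1=0, x2=0, x3=1, x4=1:
g1 = NOR(x2, x1) = NOR(0, 0) = 1
g2 = AND(g1, x4) = AND(1, 1) = 1
g3 = AND(g1, g2) = AND(1, 1) = 1
g4 = AND(x3, g3) = AND(1, 1) = 1
So g4 = 1 as required.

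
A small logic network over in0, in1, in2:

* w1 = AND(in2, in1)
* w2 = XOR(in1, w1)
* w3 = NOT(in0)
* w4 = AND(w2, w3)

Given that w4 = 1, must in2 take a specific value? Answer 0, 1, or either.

0

w4 = AND(w2, w3) must be 1, so both w2 = 1 and w3 = 1.
w2 = XOR(in1, w1) must be 1, so in1 and w1 differ.
Every assignment with w4 = 1 has in2 = 0; there are 1 such assignment(s).
  in0=0, in1=1, in2=0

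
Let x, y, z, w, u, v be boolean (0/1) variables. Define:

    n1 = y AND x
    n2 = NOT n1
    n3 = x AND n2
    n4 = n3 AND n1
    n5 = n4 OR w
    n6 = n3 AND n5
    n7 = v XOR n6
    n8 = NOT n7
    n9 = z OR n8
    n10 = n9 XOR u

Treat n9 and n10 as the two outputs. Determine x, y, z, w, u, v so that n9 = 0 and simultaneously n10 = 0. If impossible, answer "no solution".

x=0 y=1 z=0 w=0 u=0 v=1

Check with x=0 y=1 z=0 w=0 u=0 v=1:
n1 = y AND x = 1 AND 0 = 0
n2 = NOT n1 = NOT 0 = 1
n3 = x AND n2 = 0 AND 1 = 0
n4 = n3 AND n1 = 0 AND 0 = 0
n5 = n4 OR w = 0 OR 0 = 0
n6 = n3 AND n5 = 0 AND 0 = 0
n7 = v XOR n6 = 1 XOR 0 = 1
n8 = NOT n7 = NOT 1 = 0
n9 = z OR n8 = 0 OR 0 = 0
n10 = n9 XOR u = 0 XOR 0 = 0
So n9 = 0 and n10 = 0.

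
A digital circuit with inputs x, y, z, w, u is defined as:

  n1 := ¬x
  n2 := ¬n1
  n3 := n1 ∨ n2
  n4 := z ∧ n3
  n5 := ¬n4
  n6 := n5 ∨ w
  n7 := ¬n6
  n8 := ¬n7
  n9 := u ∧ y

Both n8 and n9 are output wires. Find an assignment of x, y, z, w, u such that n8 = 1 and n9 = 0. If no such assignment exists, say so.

Check with x=1, y=0, z=1, w=1, u=0:
n1 = ¬x = ¬1 = 0
n2 = ¬n1 = ¬0 = 1
n3 = n1 ∨ n2 = 0 ∨ 1 = 1
n4 = z ∧ n3 = 1 ∧ 1 = 1
n5 = ¬n4 = ¬1 = 0
n6 = n5 ∨ w = 0 ∨ 1 = 1
n7 = ¬n6 = ¬1 = 0
n8 = ¬n7 = ¬0 = 1
n9 = u ∧ y = 0 ∧ 0 = 0
So n8 = 1 and n9 = 0.

x=1, y=0, z=1, w=1, u=0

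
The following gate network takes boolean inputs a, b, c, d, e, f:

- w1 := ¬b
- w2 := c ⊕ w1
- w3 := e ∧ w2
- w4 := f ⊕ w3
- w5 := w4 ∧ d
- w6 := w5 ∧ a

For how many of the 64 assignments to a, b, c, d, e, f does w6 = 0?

56

w6 = w5 ∧ a must be 0, so at least one of w5, a is 0.
Enumerating the 64 input combinations, 56 give w6 = 0 and 8 give w6 = 1.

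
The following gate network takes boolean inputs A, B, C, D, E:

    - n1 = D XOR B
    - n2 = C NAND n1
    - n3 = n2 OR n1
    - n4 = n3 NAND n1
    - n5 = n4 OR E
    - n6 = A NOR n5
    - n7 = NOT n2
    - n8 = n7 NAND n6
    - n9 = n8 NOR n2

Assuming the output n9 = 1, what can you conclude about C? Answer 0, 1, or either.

1

n9 = n8 NOR n2 must be 1, so both n8 = 0 and n2 = 0.
n8 = n7 NAND n6 must be 0, so both n7 = 1 and n6 = 1.
Every assignment with n9 = 1 has C = 1; there are 2 such assignment(s).
  A=0, B=0, C=1, D=1, E=0
  A=0, B=1, C=1, D=0, E=0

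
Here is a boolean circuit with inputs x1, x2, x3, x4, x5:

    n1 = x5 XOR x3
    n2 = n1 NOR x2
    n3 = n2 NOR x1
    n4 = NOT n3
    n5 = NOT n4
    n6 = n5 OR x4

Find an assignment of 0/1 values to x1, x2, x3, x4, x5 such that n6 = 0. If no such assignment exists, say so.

x1=1, x2=0, x3=1, x4=0, x5=1

Check with x1=1, x2=0, x3=1, x4=0, x5=1:
n1 = x5 XOR x3 = 1 XOR 1 = 0
n2 = n1 NOR x2 = 0 NOR 0 = 1
n3 = n2 NOR x1 = 1 NOR 1 = 0
n4 = NOT n3 = NOT 0 = 1
n5 = NOT n4 = NOT 1 = 0
n6 = n5 OR x4 = 0 OR 0 = 0
So n6 = 0 as required.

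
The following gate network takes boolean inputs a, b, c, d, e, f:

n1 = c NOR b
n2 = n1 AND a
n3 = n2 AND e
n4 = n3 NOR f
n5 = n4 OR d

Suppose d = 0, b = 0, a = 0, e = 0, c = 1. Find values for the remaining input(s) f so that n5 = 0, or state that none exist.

f=1

Check with d = 0, b = 0, a = 0, e = 0, c = 1 and f=1:
n1 = c NOR b = 1 NOR 0 = 0
n2 = n1 AND a = 0 AND 0 = 0
n3 = n2 AND e = 0 AND 0 = 0
n4 = n3 NOR f = 0 NOR 1 = 0
n5 = n4 OR d = 0 OR 0 = 0
So n5 = 0.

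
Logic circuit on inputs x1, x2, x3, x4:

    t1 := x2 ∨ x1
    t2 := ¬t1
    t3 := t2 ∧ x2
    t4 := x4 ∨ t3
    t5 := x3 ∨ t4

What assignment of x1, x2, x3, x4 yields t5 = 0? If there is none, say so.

x1=0 x2=1 x3=0 x4=0

t5 = x3 ∨ t4 must be 0, so both x3 = 0 and t4 = 0.
t4 = x4 ∨ t3 must be 0, so both x4 = 0 and t3 = 0.
t3 = t2 ∧ x2 must be 0, so at least one of t2, x2 is 0.
Check with x1=0 x2=1 x3=0 x4=0:
t1 = x2 ∨ x1 = 1 ∨ 0 = 1
t2 = ¬t1 = ¬1 = 0
t3 = t2 ∧ x2 = 0 ∧ 1 = 0
t4 = x4 ∨ t3 = 0 ∨ 0 = 0
t5 = x3 ∨ t4 = 0 ∨ 0 = 0
So t5 = 0 as required.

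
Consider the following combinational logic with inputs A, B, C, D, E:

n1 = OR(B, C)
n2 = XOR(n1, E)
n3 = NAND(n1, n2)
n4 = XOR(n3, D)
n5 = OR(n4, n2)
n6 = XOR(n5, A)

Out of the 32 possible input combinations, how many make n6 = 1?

16

n6 = XOR(n5, A) must be 1, so n5 and A differ.
Enumerating the 32 input combinations, 16 give n6 = 1 and 16 give n6 = 0.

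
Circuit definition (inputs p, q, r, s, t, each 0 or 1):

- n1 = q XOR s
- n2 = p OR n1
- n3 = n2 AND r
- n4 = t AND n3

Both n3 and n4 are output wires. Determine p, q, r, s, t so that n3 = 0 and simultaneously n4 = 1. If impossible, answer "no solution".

Across all 32 input combinations, none give both n3 = 0 and n4 = 1.

no solution exists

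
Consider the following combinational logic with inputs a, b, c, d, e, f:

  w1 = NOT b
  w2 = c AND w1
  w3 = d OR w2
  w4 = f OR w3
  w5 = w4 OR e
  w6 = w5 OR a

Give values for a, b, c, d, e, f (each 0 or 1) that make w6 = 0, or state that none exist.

Check with a=0, b=1, c=0, d=0, e=0, f=0:
w1 = NOT b = NOT 1 = 0
w2 = c AND w1 = 0 AND 0 = 0
w3 = d OR w2 = 0 OR 0 = 0
w4 = f OR w3 = 0 OR 0 = 0
w5 = w4 OR e = 0 OR 0 = 0
w6 = w5 OR a = 0 OR 0 = 0
So w6 = 0 as required.

a=0, b=1, c=0, d=0, e=0, f=0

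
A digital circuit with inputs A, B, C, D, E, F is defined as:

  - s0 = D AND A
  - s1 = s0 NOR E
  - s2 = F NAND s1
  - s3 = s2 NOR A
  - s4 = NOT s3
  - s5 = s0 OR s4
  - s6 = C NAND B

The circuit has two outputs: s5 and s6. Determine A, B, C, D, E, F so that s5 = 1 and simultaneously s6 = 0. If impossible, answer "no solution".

Check with A=0, B=1, C=1, D=1, E=1, F=0:
s0 = D AND A = 1 AND 0 = 0
s1 = s0 NOR E = 0 NOR 1 = 0
s2 = F NAND s1 = 0 NAND 0 = 1
s3 = s2 NOR A = 1 NOR 0 = 0
s4 = NOT s3 = NOT 0 = 1
s5 = s0 OR s4 = 0 OR 1 = 1
s6 = C NAND B = 1 NAND 1 = 0
So s5 = 1 and s6 = 0.

A=0, B=1, C=1, D=1, E=1, F=0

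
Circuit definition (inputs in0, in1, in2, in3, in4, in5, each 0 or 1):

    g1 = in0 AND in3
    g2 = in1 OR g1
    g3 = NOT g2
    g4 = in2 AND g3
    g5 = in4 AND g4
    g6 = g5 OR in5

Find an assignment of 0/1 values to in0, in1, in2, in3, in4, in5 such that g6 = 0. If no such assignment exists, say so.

in0=0 in1=0 in2=0 in3=0 in4=1 in5=0

Check with in0=0 in1=0 in2=0 in3=0 in4=1 in5=0:
g1 = in0 AND in3 = 0 AND 0 = 0
g2 = in1 OR g1 = 0 OR 0 = 0
g3 = NOT g2 = NOT 0 = 1
g4 = in2 AND g3 = 0 AND 1 = 0
g5 = in4 AND g4 = 1 AND 0 = 0
g6 = g5 OR in5 = 0 OR 0 = 0
So g6 = 0 as required.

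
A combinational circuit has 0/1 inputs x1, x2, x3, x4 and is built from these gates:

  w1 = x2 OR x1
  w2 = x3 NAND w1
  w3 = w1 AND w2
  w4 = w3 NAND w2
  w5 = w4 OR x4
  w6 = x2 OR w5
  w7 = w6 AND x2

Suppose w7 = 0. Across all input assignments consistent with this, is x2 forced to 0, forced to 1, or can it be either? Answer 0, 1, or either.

w7 = w6 AND x2 must be 0, so at least one of w6, x2 is 0.
Every assignment with w7 = 0 has x2 = 0; there are 8 such assignment(s).

0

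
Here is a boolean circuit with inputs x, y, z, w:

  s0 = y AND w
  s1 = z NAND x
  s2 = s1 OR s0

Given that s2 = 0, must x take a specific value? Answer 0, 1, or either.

s2 = s1 OR s0 must be 0, so both s1 = 0 and s0 = 0.
s1 = z NAND x must be 0, so both z = 1 and x = 1.
s0 = y AND w must be 0, so at least one of y, w is 0.
Every assignment with s2 = 0 has x = 1; there are 3 such assignment(s).
  x=1, y=0, z=1, w=0
  x=1, y=0, z=1, w=1
  x=1, y=1, z=1, w=0

1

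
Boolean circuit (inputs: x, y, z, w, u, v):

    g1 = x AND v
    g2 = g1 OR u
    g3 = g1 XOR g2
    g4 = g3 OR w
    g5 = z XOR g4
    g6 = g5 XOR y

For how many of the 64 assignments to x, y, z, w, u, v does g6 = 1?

32

g6 = g5 XOR y must be 1, so g5 and y differ.
Enumerating the 64 input combinations, 32 give g6 = 1 and 32 give g6 = 0.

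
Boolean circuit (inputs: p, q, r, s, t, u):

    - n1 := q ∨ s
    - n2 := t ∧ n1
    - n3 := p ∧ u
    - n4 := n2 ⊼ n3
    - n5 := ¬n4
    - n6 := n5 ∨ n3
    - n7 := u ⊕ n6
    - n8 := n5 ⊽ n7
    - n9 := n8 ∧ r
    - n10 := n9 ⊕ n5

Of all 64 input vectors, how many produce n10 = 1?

27

n10 = n9 ⊕ n5 must be 1, so n9 and n5 differ.
Enumerating the 64 input combinations, 27 give n10 = 1 and 37 give n10 = 0.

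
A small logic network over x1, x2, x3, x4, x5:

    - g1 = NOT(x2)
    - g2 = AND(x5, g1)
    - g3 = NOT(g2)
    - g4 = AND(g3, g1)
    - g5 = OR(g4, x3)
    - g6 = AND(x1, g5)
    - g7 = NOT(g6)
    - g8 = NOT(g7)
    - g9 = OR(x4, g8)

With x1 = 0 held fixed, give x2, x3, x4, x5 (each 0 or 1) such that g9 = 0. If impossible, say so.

g9 = OR(x4, g8) must be 0, so both x4 = 0 and g8 = 0.
Check with x1 = 0 and x2=1, x3=1, x4=0, x5=1:
g1 = NOT(x2) = NOT 1 = 0
g2 = AND(x5, g1) = AND(1, 0) = 0
g3 = NOT(g2) = NOT 0 = 1
g4 = AND(g3, g1) = AND(1, 0) = 0
g5 = OR(g4, x3) = OR(0, 1) = 1
g6 = AND(x1, g5) = AND(0, 1) = 0
g7 = NOT(g6) = NOT 0 = 1
g8 = NOT(g7) = NOT 1 = 0
g9 = OR(x4, g8) = OR(0, 0) = 0
So g9 = 0.

x2=1, x3=1, x4=0, x5=1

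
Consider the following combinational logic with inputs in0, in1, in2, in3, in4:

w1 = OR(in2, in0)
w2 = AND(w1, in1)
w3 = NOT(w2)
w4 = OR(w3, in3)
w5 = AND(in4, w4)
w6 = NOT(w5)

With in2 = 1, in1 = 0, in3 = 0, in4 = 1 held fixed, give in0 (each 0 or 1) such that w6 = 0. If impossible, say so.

in0=0

w6 = NOT(w5) must be 0, so w5 = 1.
w5 = AND(in4, w4) must be 1, so both in4 = 1 and w4 = 1.
Check with in2 = 1, in1 = 0, in3 = 0, in4 = 1 and in0=0:
w1 = OR(in2, in0) = OR(1, 0) = 1
w2 = AND(w1, in1) = AND(1, 0) = 0
w3 = NOT(w2) = NOT 0 = 1
w4 = OR(w3, in3) = OR(1, 0) = 1
w5 = AND(in4, w4) = AND(1, 1) = 1
w6 = NOT(w5) = NOT 1 = 0
So w6 = 0.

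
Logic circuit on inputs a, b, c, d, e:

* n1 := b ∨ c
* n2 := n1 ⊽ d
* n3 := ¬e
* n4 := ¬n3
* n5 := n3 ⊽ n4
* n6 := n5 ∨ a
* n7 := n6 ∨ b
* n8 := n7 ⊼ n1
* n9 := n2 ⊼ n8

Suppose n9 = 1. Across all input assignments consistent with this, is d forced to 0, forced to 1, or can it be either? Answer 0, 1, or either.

Both values of d occur among assignments with n9 = 1:
  d=0: a=0, b=0, c=1, d=0, e=0
  d=1: a=0, b=0, c=0, d=1, e=0

either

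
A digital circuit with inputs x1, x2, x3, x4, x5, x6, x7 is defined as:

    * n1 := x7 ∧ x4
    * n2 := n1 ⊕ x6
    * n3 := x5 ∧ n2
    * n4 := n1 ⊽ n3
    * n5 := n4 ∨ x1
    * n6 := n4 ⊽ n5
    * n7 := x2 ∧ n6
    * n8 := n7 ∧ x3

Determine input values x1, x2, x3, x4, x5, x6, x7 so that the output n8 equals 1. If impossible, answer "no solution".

x1=0, x2=1, x3=1, x4=1, x5=1, x6=1, x7=1

n8 = n7 ∧ x3 must be 1, so both n7 = 1 and x3 = 1.
n7 = x2 ∧ n6 must be 1, so both x2 = 1 and n6 = 1.
Check with x1=0, x2=1, x3=1, x4=1, x5=1, x6=1, x7=1:
n1 = x7 ∧ x4 = 1 ∧ 1 = 1
n2 = n1 ⊕ x6 = 1 ⊕ 1 = 0
n3 = x5 ∧ n2 = 1 ∧ 0 = 0
n4 = n1 ⊽ n3 = 1 ⊽ 0 = 0
n5 = n4 ∨ x1 = 0 ∨ 0 = 0
n6 = n4 ⊽ n5 = 0 ⊽ 0 = 1
n7 = x2 ∧ n6 = 1 ∧ 1 = 1
n8 = n7 ∧ x3 = 1 ∧ 1 = 1
So n8 = 1 as required.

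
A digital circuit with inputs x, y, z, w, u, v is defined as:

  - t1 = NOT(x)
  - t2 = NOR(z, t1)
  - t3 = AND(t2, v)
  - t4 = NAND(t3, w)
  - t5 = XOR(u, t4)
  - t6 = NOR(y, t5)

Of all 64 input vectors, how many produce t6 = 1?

t6 = NOR(y, t5) must be 1, so both y = 0 and t5 = 0.
Enumerating the 64 input combinations, 16 give t6 = 1 and 48 give t6 = 0.

16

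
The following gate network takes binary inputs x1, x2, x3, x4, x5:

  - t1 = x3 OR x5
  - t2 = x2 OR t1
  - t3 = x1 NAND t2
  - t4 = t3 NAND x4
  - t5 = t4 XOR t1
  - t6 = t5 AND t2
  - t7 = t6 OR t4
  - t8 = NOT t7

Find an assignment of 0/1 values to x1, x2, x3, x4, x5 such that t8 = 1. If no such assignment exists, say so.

x1=0 x2=1 x3=0 x4=1 x5=0

t8 = NOT t7 must be 1, so t7 = 0.
t7 = t6 OR t4 must be 0, so both t6 = 0 and t4 = 0.
t6 = t5 AND t2 must be 0, so at least one of t5, t2 is 0.
Check with x1=0 x2=1 x3=0 x4=1 x5=0:
t1 = x3 OR x5 = 0 OR 0 = 0
t2 = x2 OR t1 = 1 OR 0 = 1
t3 = x1 NAND t2 = 0 NAND 1 = 1
t4 = t3 NAND x4 = 1 NAND 1 = 0
t5 = t4 XOR t1 = 0 XOR 0 = 0
t6 = t5 AND t2 = 0 AND 1 = 0
t7 = t6 OR t4 = 0 OR 0 = 0
t8 = NOT t7 = NOT 0 = 1
So t8 = 1 as required.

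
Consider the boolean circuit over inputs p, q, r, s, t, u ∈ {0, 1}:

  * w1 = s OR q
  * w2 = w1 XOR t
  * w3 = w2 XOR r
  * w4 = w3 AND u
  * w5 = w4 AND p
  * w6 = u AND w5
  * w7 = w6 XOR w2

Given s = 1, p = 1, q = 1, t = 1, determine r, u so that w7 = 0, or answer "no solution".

w7 = w6 XOR w2 must be 0, so w6 and w2 are equal.
Check with s = 1, p = 1, q = 1, t = 1 and r=1, u=0:
w1 = s OR q = 1 OR 1 = 1
w2 = w1 XOR t = 1 XOR 1 = 0
w3 = w2 XOR r = 0 XOR 1 = 1
w4 = w3 AND u = 1 AND 0 = 0
w5 = w4 AND p = 0 AND 1 = 0
w6 = u AND w5 = 0 AND 0 = 0
w7 = w6 XOR w2 = 0 XOR 0 = 0
So w7 = 0.

r=1 u=0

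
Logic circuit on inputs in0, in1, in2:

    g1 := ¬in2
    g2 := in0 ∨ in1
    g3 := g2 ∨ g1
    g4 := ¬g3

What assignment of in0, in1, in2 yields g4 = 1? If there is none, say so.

Check with in0=0 in1=0 in2=1:
g1 = ¬in2 = ¬1 = 0
g2 = in0 ∨ in1 = 0 ∨ 0 = 0
g3 = g2 ∨ g1 = 0 ∨ 0 = 0
g4 = ¬g3 = ¬0 = 1
So g4 = 1 as required.

in0=0 in1=0 in2=1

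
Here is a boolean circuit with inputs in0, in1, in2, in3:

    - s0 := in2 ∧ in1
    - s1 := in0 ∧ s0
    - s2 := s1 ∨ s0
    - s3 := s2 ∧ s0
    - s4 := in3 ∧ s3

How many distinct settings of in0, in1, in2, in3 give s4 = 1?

s4 = in3 ∧ s3 must be 1, so both in3 = 1 and s3 = 1.
s3 = s2 ∧ s0 must be 1, so both s2 = 1 and s0 = 1.
Satisfying assignments:
  in0=0, in1=1, in2=1, in3=1
  in0=1, in1=1, in2=1, in3=1

2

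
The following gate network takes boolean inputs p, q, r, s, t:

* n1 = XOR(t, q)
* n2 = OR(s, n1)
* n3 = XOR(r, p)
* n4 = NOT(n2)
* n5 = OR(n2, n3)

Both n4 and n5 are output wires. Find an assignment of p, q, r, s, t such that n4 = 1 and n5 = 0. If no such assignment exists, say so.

Check with p=1 q=0 r=1 s=0 t=0:
n1 = XOR(t, q) = XOR(0, 0) = 0
n2 = OR(s, n1) = OR(0, 0) = 0
n3 = XOR(r, p) = XOR(1, 1) = 0
n4 = NOT(n2) = NOT 0 = 1
n5 = OR(n2, n3) = OR(0, 0) = 0
So n4 = 1 and n5 = 0.

p=1 q=0 r=1 s=0 t=0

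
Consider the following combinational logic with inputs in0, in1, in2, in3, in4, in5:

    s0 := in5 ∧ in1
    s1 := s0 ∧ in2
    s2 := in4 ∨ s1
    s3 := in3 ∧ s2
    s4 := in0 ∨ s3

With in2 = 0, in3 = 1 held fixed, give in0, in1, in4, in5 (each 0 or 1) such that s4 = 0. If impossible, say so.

in0=0, in1=0, in4=0, in5=1

s4 = in0 ∨ s3 must be 0, so both in0 = 0 and s3 = 0.
Check with in2 = 0, in3 = 1 and in0=0, in1=0, in4=0, in5=1:
s0 = in5 ∧ in1 = 1 ∧ 0 = 0
s1 = s0 ∧ in2 = 0 ∧ 0 = 0
s2 = in4 ∨ s1 = 0 ∨ 0 = 0
s3 = in3 ∧ s2 = 1 ∧ 0 = 0
s4 = in0 ∨ s3 = 0 ∨ 0 = 0
So s4 = 0.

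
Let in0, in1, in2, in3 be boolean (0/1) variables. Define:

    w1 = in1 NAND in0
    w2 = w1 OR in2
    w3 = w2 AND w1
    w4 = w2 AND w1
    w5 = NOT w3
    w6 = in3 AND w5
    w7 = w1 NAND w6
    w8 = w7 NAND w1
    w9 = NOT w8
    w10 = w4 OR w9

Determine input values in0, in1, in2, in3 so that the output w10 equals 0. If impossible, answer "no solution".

w10 = w4 OR w9 must be 0, so both w4 = 0 and w9 = 0.
Check with in0=1, in1=1, in2=0, in3=1:
w1 = in1 NAND in0 = 1 NAND 1 = 0
w2 = w1 OR in2 = 0 OR 0 = 0
w3 = w2 AND w1 = 0 AND 0 = 0
w4 = w2 AND w1 = 0 AND 0 = 0
w5 = NOT w3 = NOT 0 = 1
w6 = in3 AND w5 = 1 AND 1 = 1
w7 = w1 NAND w6 = 0 NAND 1 = 1
w8 = w7 NAND w1 = 1 NAND 0 = 1
w9 = NOT w8 = NOT 1 = 0
w10 = w4 OR w9 = 0 OR 0 = 0
So w10 = 0 as required.

in0=1, in1=1, in2=0, in3=1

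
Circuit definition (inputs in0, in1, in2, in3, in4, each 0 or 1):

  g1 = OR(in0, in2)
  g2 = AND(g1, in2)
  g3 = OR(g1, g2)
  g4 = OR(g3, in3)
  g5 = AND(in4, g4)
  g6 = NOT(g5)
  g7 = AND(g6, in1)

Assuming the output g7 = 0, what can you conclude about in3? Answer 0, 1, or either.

either

Both values of in3 occur among assignments with g7 = 0:
  in3=0: in0=0, in1=0, in2=0, in3=0, in4=0
  in3=1: in0=0, in1=0, in2=0, in3=1, in4=0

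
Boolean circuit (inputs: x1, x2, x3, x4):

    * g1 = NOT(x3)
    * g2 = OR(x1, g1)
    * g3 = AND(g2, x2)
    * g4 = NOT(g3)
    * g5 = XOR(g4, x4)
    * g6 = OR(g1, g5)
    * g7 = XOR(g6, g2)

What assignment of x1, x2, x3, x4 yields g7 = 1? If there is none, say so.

x1=0 x2=1 x3=1 x4=0

g7 = XOR(g6, g2) must be 1, so g6 and g2 differ.
Check with x1=0 x2=1 x3=1 x4=0:
g1 = NOT(x3) = NOT 1 = 0
g2 = OR(x1, g1) = OR(0, 0) = 0
g3 = AND(g2, x2) = AND(0, 1) = 0
g4 = NOT(g3) = NOT 0 = 1
g5 = XOR(g4, x4) = XOR(1, 0) = 1
g6 = OR(g1, g5) = OR(0, 1) = 1
g7 = XOR(g6, g2) = XOR(1, 0) = 1
So g7 = 1 as required.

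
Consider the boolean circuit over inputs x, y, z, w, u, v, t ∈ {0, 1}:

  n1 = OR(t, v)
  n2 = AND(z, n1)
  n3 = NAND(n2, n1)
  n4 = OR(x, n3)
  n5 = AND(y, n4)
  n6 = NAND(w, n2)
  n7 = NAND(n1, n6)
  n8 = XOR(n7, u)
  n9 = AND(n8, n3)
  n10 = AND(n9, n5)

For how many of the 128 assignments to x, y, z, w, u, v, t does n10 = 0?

n10 = AND(n9, n5) must be 0, so at least one of n9, n5 is 0.
Enumerating the 128 input combinations, 108 give n10 = 0 and 20 give n10 = 1.

108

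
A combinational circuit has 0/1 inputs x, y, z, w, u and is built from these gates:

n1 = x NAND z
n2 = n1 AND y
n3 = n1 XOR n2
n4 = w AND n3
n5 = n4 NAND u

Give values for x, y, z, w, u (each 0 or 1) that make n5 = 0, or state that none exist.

Check with x=1, y=0, z=0, w=1, u=1:
n1 = x NAND z = 1 NAND 0 = 1
n2 = n1 AND y = 1 AND 0 = 0
n3 = n1 XOR n2 = 1 XOR 0 = 1
n4 = w AND n3 = 1 AND 1 = 1
n5 = n4 NAND u = 1 NAND 1 = 0
So n5 = 0 as required.

x=1, y=0, z=0, w=1, u=1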